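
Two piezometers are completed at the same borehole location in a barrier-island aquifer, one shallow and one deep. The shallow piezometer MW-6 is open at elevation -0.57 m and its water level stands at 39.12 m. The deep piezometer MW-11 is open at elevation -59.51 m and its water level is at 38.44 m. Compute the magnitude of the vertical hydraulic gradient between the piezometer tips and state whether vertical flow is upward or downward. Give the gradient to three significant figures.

|i_v| ≈ 0.0115; vertical flow is downward

Total head at MW-6: h = 39.12 m (water level in the standpipe).
Total head at MW-11: h = 38.44 m.
Δh = h(MW-6) − h(MW-11) = 39.12 − 38.44 = 0.68 m.
Vertical separation Δz = -0.57 − (-59.51) = 58.94 m.
|i_v| = |Δh| / Δz = 0.68 / 58.94 = 0.0115.
Head is higher in the shallow piezometer, so vertical flow is downward (recharge condition).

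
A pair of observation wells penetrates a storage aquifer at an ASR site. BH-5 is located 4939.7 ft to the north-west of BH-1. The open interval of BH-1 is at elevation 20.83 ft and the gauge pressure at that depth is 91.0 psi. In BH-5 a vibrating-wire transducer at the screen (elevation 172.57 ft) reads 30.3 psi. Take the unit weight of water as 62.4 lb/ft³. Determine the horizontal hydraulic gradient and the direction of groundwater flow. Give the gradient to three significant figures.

i ≈ 0.00236; groundwater flows toward the south-east

Pressure head at BH-1: ψ = 144·P/γ = 144 × 91.0 / 62.4 = 210.00 ft.
Total head at BH-1: h = z + ψ = 20.83 + 210.00 = 230.83 ft.
Pressure head at BH-5: ψ = 144·P/γ = 144 × 30.3 / 62.4 = 69.92 ft.
Total head at BH-5: h = z + ψ = 172.57 + 69.92 = 242.49 ft.
Head difference: h(BH-1) − h(BH-5) = 230.83 − 242.49 = -11.66 ft.
Hydraulic gradient: i = |Δh| / L = 11.66 / 4939.7 = 0.00236.
Flow is from higher to lower head: from BH-5 toward BH-1, i.e. toward the south-east.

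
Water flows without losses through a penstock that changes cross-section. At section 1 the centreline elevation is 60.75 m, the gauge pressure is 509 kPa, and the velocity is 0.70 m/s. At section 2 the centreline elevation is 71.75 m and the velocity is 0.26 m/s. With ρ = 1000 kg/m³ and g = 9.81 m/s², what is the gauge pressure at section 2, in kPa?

Pressure head at 1: ψ₁ = P₁/(ρg) = 509×1000 / (1000 × 9.81) = 51.89 m.
Velocity heads: v₁²/2g = 0.70²/19.62 = 0.025 m; v₂²/2g = 0.26²/19.62 = 0.003 m.
Total head H = z₁ + ψ₁ + v₁²/2g = 60.75 + 51.89 + 0.025 = 112.67 m.
ψ₂ = H − z₂ − v₂²/2g = 112.67 − 71.75 − 0.003 = 40.92 m.
P₂ = ρgψ₂ = 1000 × 9.81 × 40.92 ≈ 401 kPa.

P₂ ≈ 401 kPa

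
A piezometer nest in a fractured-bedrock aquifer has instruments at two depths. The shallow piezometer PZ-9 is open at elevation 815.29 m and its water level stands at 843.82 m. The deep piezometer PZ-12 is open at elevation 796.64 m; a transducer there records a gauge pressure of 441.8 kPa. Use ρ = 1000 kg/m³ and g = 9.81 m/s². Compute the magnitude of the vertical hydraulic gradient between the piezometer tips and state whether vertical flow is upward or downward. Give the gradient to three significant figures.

Total head at PZ-9: h = 843.82 m (water level in the standpipe).
Pressure head at PZ-12: ψ = P/(ρg) = 441.8×1000 / (1000 × 9.81) = 45.04 m.
Total head at PZ-12: h = z + ψ = 796.64 + 45.04 = 841.68 m.
Δh = h(PZ-9) − h(PZ-12) = 843.82 − 841.68 = 2.14 m.
Vertical separation Δz = 815.29 − 796.64 = 18.65 m.
|i_v| = |Δh| / Δz = 2.14 / 18.65 = 0.115.
Head is higher in the shallow piezometer, so vertical flow is downward (recharge condition).

|i_v| ≈ 0.115; vertical flow is downward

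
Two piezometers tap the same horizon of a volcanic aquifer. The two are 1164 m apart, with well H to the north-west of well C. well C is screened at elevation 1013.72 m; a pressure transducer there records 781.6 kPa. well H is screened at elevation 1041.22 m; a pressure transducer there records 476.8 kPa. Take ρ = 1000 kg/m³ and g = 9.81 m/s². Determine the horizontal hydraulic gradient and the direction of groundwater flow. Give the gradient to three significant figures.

Pressure head at well C: ψ = P/(ρg) = 781.6×1000 / (1000 × 9.81) = 79.67 m.
Total head at well C: h = z + ψ = 1013.72 + 79.67 = 1093.39 m.
Pressure head at well H: ψ = P/(ρg) = 476.8×1000 / (1000 × 9.81) = 48.60 m.
Total head at well H: h = z + ψ = 1041.22 + 48.60 = 1089.82 m.
Head difference: h(well C) − h(well H) = 1093.39 − 1089.82 = 3.57 m.
Hydraulic gradient: i = |Δh| / L = 3.57 / 1164 = 0.00307.
Flow is from higher to lower head: from well C toward well H, i.e. toward the north-west.

i ≈ 0.00307; groundwater flows toward the north-west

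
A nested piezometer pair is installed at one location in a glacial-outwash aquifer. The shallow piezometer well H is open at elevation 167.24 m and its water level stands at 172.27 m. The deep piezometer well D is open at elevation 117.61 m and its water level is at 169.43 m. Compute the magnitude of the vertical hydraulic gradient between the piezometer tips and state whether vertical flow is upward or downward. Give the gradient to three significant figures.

Total head at well H: h = 172.27 m (water level in the standpipe).
Total head at well D: h = 169.43 m.
Δh = h(well H) − h(well D) = 172.27 − 169.43 = 2.84 m.
Vertical separation Δz = 167.24 − 117.61 = 49.63 m.
|i_v| = |Δh| / Δz = 2.84 / 49.63 = 0.0572.
Head is higher in the shallow piezometer, so vertical flow is downward (recharge condition).

|i_v| ≈ 0.0572; vertical flow is downward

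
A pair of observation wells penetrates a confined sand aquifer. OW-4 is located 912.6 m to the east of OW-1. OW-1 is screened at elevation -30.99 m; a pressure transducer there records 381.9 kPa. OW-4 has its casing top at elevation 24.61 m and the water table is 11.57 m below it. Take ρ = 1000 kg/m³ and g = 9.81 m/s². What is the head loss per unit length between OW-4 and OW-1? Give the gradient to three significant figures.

i ≈ 0.00559 m/m

Pressure head at OW-1: ψ = P/(ρg) = 381.9×1000 / (1000 × 9.81) = 38.93 m.
Total head at OW-1: h = z + ψ = -30.99 + 38.93 = 7.94 m.
Total head at OW-4: h = 24.61 − 11.57 = 13.04 m.
Head difference: h(OW-1) − h(OW-4) = 7.94 − 13.04 = -5.10 m.
Hydraulic gradient: i = |Δh| / L = 5.10 / 912.6 = 0.00559.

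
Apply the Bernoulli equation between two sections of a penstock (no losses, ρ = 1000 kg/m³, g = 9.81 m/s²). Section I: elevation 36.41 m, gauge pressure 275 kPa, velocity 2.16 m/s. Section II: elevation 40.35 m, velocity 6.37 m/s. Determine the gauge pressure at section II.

P₂ ≈ 218 kPa

Pressure head at I: ψ₁ = P₁/(ρg) = 275×1000 / (1000 × 9.81) = 28.03 m.
Velocity heads: v₁²/2g = 2.16²/19.62 = 0.238 m; v₂²/2g = 6.37²/19.62 = 2.068 m.
Total head H = z₁ + ψ₁ + v₁²/2g = 36.41 + 28.03 + 0.238 = 64.68 m.
ψ₂ = H − z₂ − v₂²/2g = 64.68 − 40.35 − 2.068 = 22.26 m.
P₂ = ρgψ₂ = 1000 × 9.81 × 22.26 ≈ 218 kPa.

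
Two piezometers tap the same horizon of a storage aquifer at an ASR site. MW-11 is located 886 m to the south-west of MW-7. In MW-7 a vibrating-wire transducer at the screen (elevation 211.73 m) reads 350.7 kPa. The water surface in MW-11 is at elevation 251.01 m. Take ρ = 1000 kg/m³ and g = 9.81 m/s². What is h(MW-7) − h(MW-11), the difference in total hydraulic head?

Δh ≈ -3.53 m

Pressure head at MW-7: ψ = P/(ρg) = 350.7×1000 / (1000 × 9.81) = 35.75 m.
Total head at MW-7: h = z + ψ = 211.73 + 35.75 = 247.48 m.
Total head at MW-11: h = 251.01 m (water level in the piezometer is the total head).
Head difference: h(MW-7) − h(MW-11) = 247.48 − 251.01 = -3.53 m.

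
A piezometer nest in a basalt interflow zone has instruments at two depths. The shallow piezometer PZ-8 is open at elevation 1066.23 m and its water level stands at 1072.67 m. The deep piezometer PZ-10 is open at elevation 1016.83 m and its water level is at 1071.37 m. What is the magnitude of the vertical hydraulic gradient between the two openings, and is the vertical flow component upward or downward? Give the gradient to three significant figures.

|i_v| ≈ 0.0263; vertical flow is downward

Total head at PZ-8: h = 1072.67 m (water level in the standpipe).
Total head at PZ-10: h = 1071.37 m.
Δh = h(PZ-8) − h(PZ-10) = 1072.67 − 1071.37 = 1.30 m.
Vertical separation Δz = 1066.23 − 1016.83 = 49.40 m.
|i_v| = |Δh| / Δz = 1.30 / 49.40 = 0.0263.
Head is higher in the shallow piezometer, so vertical flow is downward (recharge condition).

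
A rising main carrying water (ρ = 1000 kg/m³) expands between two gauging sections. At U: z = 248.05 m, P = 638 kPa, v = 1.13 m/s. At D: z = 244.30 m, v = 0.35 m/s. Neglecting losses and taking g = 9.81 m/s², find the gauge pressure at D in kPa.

P₂ ≈ 675 kPa

Pressure head at U: ψ₁ = P₁/(ρg) = 638×1000 / (1000 × 9.81) = 65.04 m.
Velocity heads: v₁²/2g = 1.13²/19.62 = 0.065 m; v₂²/2g = 0.35²/19.62 = 0.006 m.
Total head H = z₁ + ψ₁ + v₁²/2g = 248.05 + 65.04 + 0.065 = 313.16 m.
ψ₂ = H − z₂ − v₂²/2g = 313.16 − 244.30 − 0.006 = 68.85 m.
P₂ = ρgψ₂ = 1000 × 9.81 × 68.85 ≈ 675 kPa.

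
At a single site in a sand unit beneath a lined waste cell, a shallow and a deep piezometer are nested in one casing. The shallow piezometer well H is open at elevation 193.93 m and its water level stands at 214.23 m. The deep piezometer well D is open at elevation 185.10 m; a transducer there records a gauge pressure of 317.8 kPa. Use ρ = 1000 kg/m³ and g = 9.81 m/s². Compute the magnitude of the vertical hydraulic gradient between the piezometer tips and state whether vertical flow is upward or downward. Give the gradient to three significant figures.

Total head at well H: h = 214.23 m (water level in the standpipe).
Pressure head at well D: ψ = P/(ρg) = 317.8×1000 / (1000 × 9.81) = 32.40 m.
Total head at well D: h = z + ψ = 185.10 + 32.40 = 217.50 m.
Δh = h(well H) − h(well D) = 214.23 − 217.50 = -3.27 m.
Vertical separation Δz = 193.93 − 185.10 = 8.83 m.
|i_v| = |Δh| / Δz = 3.27 / 8.83 = 0.370.
Head is higher in the deep piezometer, so vertical flow is upward (discharge condition).

|i_v| ≈ 0.370; vertical flow is upward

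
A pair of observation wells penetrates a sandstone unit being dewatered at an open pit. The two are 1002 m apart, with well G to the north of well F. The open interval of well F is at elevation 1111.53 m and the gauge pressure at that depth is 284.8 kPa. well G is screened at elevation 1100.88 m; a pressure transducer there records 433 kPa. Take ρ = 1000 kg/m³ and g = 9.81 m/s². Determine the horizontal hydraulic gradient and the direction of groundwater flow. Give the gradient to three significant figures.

i ≈ 0.00445; groundwater flows toward the south

Pressure head at well F: ψ = P/(ρg) = 284.8×1000 / (1000 × 9.81) = 29.03 m.
Total head at well F: h = z + ψ = 1111.53 + 29.03 = 1140.56 m.
Pressure head at well G: ψ = P/(ρg) = 433×1000 / (1000 × 9.81) = 44.14 m.
Total head at well G: h = z + ψ = 1100.88 + 44.14 = 1145.02 m.
Head difference: h(well F) − h(well G) = 1140.56 − 1145.02 = -4.46 m.
Hydraulic gradient: i = |Δh| / L = 4.46 / 1002 = 0.00445.
Flow is from higher to lower head: from well G toward well F, i.e. toward the south.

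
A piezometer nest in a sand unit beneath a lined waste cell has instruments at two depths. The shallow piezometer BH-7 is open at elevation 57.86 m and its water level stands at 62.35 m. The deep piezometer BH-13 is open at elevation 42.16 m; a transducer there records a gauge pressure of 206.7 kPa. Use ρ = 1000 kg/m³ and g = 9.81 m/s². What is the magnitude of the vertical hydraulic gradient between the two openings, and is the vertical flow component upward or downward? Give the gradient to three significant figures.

|i_v| ≈ 0.0561; vertical flow is upward

Total head at BH-7: h = 62.35 m (water level in the standpipe).
Pressure head at BH-13: ψ = P/(ρg) = 206.7×1000 / (1000 × 9.81) = 21.07 m.
Total head at BH-13: h = z + ψ = 42.16 + 21.07 = 63.23 m.
Δh = h(BH-7) − h(BH-13) = 62.35 − 63.23 = -0.88 m.
Vertical separation Δz = 57.86 − 42.16 = 15.70 m.
|i_v| = |Δh| / Δz = 0.88 / 15.70 = 0.0561.
Head is higher in the deep piezometer, so vertical flow is upward (discharge condition).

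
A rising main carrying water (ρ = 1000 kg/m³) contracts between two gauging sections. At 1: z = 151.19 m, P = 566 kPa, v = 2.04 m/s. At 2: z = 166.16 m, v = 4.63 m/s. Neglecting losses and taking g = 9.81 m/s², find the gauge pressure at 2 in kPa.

P₂ ≈ 411 kPa

Pressure head at 1: ψ₁ = P₁/(ρg) = 566×1000 / (1000 × 9.81) = 57.70 m.
Velocity heads: v₁²/2g = 2.04²/19.62 = 0.212 m; v₂²/2g = 4.63²/19.62 = 1.093 m.
Total head H = z₁ + ψ₁ + v₁²/2g = 151.19 + 57.70 + 0.212 = 209.10 m.
ψ₂ = H − z₂ − v₂²/2g = 209.10 − 166.16 − 1.093 = 41.85 m.
P₂ = ρgψ₂ = 1000 × 9.81 × 41.85 ≈ 411 kPa.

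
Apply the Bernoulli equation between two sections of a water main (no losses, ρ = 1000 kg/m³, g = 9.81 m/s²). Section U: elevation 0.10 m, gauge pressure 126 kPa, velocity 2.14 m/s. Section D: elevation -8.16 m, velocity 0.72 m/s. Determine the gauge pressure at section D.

P₂ ≈ 209 kPa

Pressure head at U: ψ₁ = P₁/(ρg) = 126×1000 / (1000 × 9.81) = 12.84 m.
Velocity heads: v₁²/2g = 2.14²/19.62 = 0.233 m; v₂²/2g = 0.72²/19.62 = 0.026 m.
Total head H = z₁ + ψ₁ + v₁²/2g = 0.10 + 12.84 + 0.233 = 13.17 m.
ψ₂ = H − z₂ − v₂²/2g = 13.17 − (-8.16) − 0.026 = 21.30 m.
P₂ = ρgψ₂ = 1000 × 9.81 × 21.30 ≈ 209 kPa.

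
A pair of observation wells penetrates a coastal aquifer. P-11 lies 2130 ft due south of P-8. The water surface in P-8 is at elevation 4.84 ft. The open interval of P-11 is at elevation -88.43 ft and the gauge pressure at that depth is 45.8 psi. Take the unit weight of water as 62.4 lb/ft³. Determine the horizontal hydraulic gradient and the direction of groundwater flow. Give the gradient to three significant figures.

i ≈ 0.00583; groundwater flows toward the north

Total head at P-8: h = 4.84 ft (water level in the piezometer is the total head).
Pressure head at P-11: ψ = 144·P/γ = 144 × 45.8 / 62.4 = 105.69 ft.
Total head at P-11: h = z + ψ = -88.43 + 105.69 = 17.26 ft.
Head difference: h(P-8) − h(P-11) = 4.84 − 17.26 = -12.42 ft.
Hydraulic gradient: i = |Δh| / L = 12.42 / 2130 = 0.00583.
Flow is from higher to lower head: from P-11 toward P-8, i.e. toward the north.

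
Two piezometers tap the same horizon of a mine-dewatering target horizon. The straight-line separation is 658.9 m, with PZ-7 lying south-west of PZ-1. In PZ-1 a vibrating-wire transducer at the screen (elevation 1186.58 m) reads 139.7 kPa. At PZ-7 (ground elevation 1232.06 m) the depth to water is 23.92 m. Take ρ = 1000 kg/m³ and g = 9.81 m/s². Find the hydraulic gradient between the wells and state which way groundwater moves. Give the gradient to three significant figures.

i ≈ 0.0111; groundwater flows toward the north-east

Pressure head at PZ-1: ψ = P/(ρg) = 139.7×1000 / (1000 × 9.81) = 14.24 m.
Total head at PZ-1: h = z + ψ = 1186.58 + 14.24 = 1200.82 m.
Total head at PZ-7: h = 1232.06 − 23.92 = 1208.14 m.
Head difference: h(PZ-1) − h(PZ-7) = 1200.82 − 1208.14 = -7.32 m.
Hydraulic gradient: i = |Δh| / L = 7.32 / 658.9 = 0.0111.
Flow is from higher to lower head: from PZ-7 toward PZ-1, i.e. toward the north-east.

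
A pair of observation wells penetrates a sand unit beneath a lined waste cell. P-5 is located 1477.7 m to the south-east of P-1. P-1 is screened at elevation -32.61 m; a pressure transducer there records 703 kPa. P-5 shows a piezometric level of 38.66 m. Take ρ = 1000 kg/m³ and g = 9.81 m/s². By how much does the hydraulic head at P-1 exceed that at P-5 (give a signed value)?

Δh ≈ 0.39 m

Pressure head at P-1: ψ = P/(ρg) = 703×1000 / (1000 × 9.81) = 71.66 m.
Total head at P-1: h = z + ψ = -32.61 + 71.66 = 39.05 m.
Total head at P-5: h = 38.66 m (water level in the piezometer is the total head).
Head difference: h(P-1) − h(P-5) = 39.05 − 38.66 = 0.39 m.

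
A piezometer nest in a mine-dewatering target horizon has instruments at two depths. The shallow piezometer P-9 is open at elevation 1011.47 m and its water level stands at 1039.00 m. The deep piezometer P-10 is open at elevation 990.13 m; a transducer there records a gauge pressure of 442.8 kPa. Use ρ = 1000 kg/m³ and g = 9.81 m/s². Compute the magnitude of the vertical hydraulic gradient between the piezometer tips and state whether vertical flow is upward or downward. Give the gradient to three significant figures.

|i_v| ≈ 0.175; vertical flow is downward

Total head at P-9: h = 1039.00 m (water level in the standpipe).
Pressure head at P-10: ψ = P/(ρg) = 442.8×1000 / (1000 × 9.81) = 45.14 m.
Total head at P-10: h = z + ψ = 990.13 + 45.14 = 1035.27 m.
Δh = h(P-9) − h(P-10) = 1039.00 − 1035.27 = 3.73 m.
Vertical separation Δz = 1011.47 − 990.13 = 21.34 m.
|i_v| = |Δh| / Δz = 3.73 / 21.34 = 0.175.
Head is higher in the shallow piezometer, so vertical flow is downward (recharge condition).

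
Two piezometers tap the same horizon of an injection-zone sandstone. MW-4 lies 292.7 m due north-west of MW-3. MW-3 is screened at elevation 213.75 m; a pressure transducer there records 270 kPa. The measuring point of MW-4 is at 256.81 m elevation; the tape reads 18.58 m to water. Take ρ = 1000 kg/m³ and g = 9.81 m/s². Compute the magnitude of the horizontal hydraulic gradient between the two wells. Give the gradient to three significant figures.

Pressure head at MW-3: ψ = P/(ρg) = 270×1000 / (1000 × 9.81) = 27.52 m.
Total head at MW-3: h = z + ψ = 213.75 + 27.52 = 241.27 m.
Total head at MW-4: h = 256.81 − 18.58 = 238.23 m.
Head difference: h(MW-3) − h(MW-4) = 241.27 − 238.23 = 3.04 m.
Hydraulic gradient: i = |Δh| / L = 3.04 / 292.7 = 0.0104.

i ≈ 0.0104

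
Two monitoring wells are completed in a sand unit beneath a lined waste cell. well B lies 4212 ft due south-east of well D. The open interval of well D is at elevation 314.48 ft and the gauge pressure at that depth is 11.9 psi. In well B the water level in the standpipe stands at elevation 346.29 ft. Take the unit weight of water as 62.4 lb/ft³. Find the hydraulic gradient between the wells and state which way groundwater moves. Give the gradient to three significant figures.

Pressure head at well D: ψ = 144·P/γ = 144 × 11.9 / 62.4 = 27.46 ft.
Total head at well D: h = z + ψ = 314.48 + 27.46 = 341.94 ft.
Total head at well B: h = 346.29 ft (water level in the piezometer is the total head).
Head difference: h(well D) − h(well B) = 341.94 − 346.29 = -4.35 ft.
Hydraulic gradient: i = |Δh| / L = 4.35 / 4212 = 0.00103.
Flow is from higher to lower head: from well B toward well D, i.e. toward the north-west.

i ≈ 0.00103; groundwater flows toward the north-west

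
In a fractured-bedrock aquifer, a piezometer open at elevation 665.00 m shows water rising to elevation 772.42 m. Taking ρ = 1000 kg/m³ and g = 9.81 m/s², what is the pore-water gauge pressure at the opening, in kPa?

Pressure head ψ = h − z = 772.42 − 665.00 = 107.42 m.
P = ρgψ = 1000 × 9.81 × 107.42 = 1053790 Pa ≈ 1050 kPa.

P ≈ 1050 kPa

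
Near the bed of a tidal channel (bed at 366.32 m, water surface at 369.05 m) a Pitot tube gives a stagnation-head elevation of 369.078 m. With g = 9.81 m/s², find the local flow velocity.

Near the bed, under hydrostatic conditions, the piezometric head (z + ψ) equals the free-surface elevation, 369.05 m.
Velocity head = total − piezometric = 369.078 − 369.05 = 0.028 m.
v = √(2g·h_v) = √(2 × 9.81 × 0.028) = 0.741 m/s.

v ≈ 0.741 m/s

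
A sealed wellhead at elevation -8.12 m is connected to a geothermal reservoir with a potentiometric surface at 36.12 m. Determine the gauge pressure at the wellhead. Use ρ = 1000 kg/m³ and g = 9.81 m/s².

P ≈ 434 kPa

Head above the cap: Δh = 36.12 − (-8.12) = 44.24 m.
P = ρgΔh = 1000 × 9.81 × 44.24 = 433994 Pa ≈ 434 kPa.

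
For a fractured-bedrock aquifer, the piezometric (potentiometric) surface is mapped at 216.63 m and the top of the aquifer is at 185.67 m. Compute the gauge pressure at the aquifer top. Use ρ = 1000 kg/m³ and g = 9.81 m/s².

Pressure head at the aquifer top: ψ = h − z = 216.63 − 185.67 = 30.96 m.
P = ρgψ = 1000 × 9.81 × 30.96 = 303718 Pa ≈ 304 kPa.

P ≈ 304 kPa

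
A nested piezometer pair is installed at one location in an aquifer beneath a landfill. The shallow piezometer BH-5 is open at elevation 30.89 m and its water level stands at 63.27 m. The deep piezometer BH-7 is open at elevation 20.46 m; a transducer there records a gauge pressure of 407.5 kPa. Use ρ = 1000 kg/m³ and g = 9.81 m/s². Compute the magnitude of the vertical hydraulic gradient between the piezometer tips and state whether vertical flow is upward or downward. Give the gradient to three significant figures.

Total head at BH-5: h = 63.27 m (water level in the standpipe).
Pressure head at BH-7: ψ = P/(ρg) = 407.5×1000 / (1000 × 9.81) = 41.54 m.
Total head at BH-7: h = z + ψ = 20.46 + 41.54 = 62.00 m.
Δh = h(BH-5) − h(BH-7) = 63.27 − 62.00 = 1.27 m.
Vertical separation Δz = 30.89 − 20.46 = 10.43 m.
|i_v| = |Δh| / Δz = 1.27 / 10.43 = 0.122.
Head is higher in the shallow piezometer, so vertical flow is downward (recharge condition).

|i_v| ≈ 0.122; vertical flow is downward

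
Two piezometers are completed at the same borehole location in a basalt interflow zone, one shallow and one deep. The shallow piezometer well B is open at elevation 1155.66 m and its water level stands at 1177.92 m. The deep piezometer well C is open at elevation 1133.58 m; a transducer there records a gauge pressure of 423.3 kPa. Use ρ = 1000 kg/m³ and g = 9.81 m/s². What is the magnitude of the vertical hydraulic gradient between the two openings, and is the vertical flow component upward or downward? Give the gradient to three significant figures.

Total head at well B: h = 1177.92 m (water level in the standpipe).
Pressure head at well C: ψ = P/(ρg) = 423.3×1000 / (1000 × 9.81) = 43.15 m.
Total head at well C: h = z + ψ = 1133.58 + 43.15 = 1176.73 m.
Δh = h(well B) − h(well C) = 1177.92 − 1176.73 = 1.19 m.
Vertical separation Δz = 1155.66 − 1133.58 = 22.08 m.
|i_v| = |Δh| / Δz = 1.19 / 22.08 = 0.0539.
Head is higher in the shallow piezometer, so vertical flow is downward (recharge condition).

|i_v| ≈ 0.0539; vertical flow is downward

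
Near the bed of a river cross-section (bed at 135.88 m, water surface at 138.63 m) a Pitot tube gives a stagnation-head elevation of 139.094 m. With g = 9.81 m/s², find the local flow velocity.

Near the bed, under hydrostatic conditions, the piezometric head (z + ψ) equals the free-surface elevation, 138.63 m.
Velocity head = total − piezometric = 139.094 − 138.63 = 0.464 m.
v = √(2g·h_v) = √(2 × 9.81 × 0.464) = 3.02 m/s.

v ≈ 3.02 m/s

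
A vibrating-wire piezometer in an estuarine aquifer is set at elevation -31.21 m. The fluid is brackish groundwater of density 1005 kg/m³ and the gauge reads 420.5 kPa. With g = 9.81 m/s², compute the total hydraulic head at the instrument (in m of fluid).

h ≈ 11.44 m

ψ = P/(ρg) = 420.5×1000 / (1005 × 9.81) = 42.65 m.
h = z + ψ = -31.21 + 42.65 = 11.44 m.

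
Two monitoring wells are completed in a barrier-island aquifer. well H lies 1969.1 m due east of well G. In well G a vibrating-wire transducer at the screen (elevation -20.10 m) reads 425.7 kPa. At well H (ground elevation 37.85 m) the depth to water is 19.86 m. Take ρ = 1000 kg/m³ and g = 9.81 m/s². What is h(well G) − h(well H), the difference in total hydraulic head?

Pressure head at well G: ψ = P/(ρg) = 425.7×1000 / (1000 × 9.81) = 43.39 m.
Total head at well G: h = z + ψ = -20.10 + 43.39 = 23.29 m.
Total head at well H: h = 37.85 − 19.86 = 17.99 m.
Head difference: h(well G) − h(well H) = 23.29 − 17.99 = 5.30 m.

Δh ≈ 5.30 m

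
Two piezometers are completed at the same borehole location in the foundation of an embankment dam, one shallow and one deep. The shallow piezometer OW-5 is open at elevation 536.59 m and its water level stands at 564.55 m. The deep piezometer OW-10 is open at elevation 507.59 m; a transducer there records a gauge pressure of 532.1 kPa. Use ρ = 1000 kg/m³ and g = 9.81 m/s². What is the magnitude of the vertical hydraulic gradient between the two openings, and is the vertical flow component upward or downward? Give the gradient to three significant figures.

Total head at OW-5: h = 564.55 m (water level in the standpipe).
Pressure head at OW-10: ψ = P/(ρg) = 532.1×1000 / (1000 × 9.81) = 54.24 m.
Total head at OW-10: h = z + ψ = 507.59 + 54.24 = 561.83 m.
Δh = h(OW-5) − h(OW-10) = 564.55 − 561.83 = 2.72 m.
Vertical separation Δz = 536.59 − 507.59 = 29.00 m.
|i_v| = |Δh| / Δz = 2.72 / 29.00 = 0.0938.
Head is higher in the shallow piezometer, so vertical flow is downward (recharge condition).

|i_v| ≈ 0.0938; vertical flow is downward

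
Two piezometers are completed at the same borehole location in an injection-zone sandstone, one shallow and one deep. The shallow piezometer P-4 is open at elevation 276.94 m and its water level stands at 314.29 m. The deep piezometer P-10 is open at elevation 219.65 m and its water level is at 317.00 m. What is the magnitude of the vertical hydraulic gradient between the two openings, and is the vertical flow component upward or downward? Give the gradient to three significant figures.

Total head at P-4: h = 314.29 m (water level in the standpipe).
Total head at P-10: h = 317.00 m.
Δh = h(P-4) − h(P-10) = 314.29 − 317.00 = -2.71 m.
Vertical separation Δz = 276.94 − 219.65 = 57.29 m.
|i_v| = |Δh| / Δz = 2.71 / 57.29 = 0.0473.
Head is higher in the deep piezometer, so vertical flow is upward (discharge condition).

|i_v| ≈ 0.0473; vertical flow is upward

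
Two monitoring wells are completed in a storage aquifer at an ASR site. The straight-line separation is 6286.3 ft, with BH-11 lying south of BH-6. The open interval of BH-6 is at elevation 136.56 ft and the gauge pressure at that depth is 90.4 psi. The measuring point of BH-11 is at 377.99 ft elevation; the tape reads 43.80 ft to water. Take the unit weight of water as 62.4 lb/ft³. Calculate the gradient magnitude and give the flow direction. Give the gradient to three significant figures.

i ≈ 0.00175; groundwater flows toward the south

Pressure head at BH-6: ψ = 144·P/γ = 144 × 90.4 / 62.4 = 208.62 ft.
Total head at BH-6: h = z + ψ = 136.56 + 208.62 = 345.18 ft.
Total head at BH-11: h = 377.99 − 43.80 = 334.19 ft.
Head difference: h(BH-6) − h(BH-11) = 345.18 − 334.19 = 10.99 ft.
Hydraulic gradient: i = |Δh| / L = 10.99 / 6286.3 = 0.00175.
Flow is from higher to lower head: from BH-6 toward BH-11, i.e. toward the south.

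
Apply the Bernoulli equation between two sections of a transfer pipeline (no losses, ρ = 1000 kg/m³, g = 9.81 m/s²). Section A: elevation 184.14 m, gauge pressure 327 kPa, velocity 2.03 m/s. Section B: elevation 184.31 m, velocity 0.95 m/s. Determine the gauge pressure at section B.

P₂ ≈ 327 kPa

Pressure head at A: ψ₁ = P₁/(ρg) = 327×1000 / (1000 × 9.81) = 33.33 m.
Velocity heads: v₁²/2g = 2.03²/19.62 = 0.210 m; v₂²/2g = 0.95²/19.62 = 0.046 m.
Total head H = z₁ + ψ₁ + v₁²/2g = 184.14 + 33.33 + 0.210 = 217.68 m.
ψ₂ = H − z₂ − v₂²/2g = 217.68 − 184.31 − 0.046 = 33.32 m.
P₂ = ρgψ₂ = 1000 × 9.81 × 33.32 ≈ 327 kPa.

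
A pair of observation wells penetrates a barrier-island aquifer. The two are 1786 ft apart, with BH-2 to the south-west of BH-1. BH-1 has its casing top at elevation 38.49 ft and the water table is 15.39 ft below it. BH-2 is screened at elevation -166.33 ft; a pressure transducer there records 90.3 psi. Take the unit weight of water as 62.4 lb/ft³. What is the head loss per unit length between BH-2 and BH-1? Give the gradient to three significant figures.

Total head at BH-1: h = 38.49 − 15.39 = 23.10 ft.
Pressure head at BH-2: ψ = 144·P/γ = 144 × 90.3 / 62.4 = 208.38 ft.
Total head at BH-2: h = z + ψ = -166.33 + 208.38 = 42.05 ft.
Head difference: h(BH-1) − h(BH-2) = 23.10 − 42.05 = -18.95 ft.
Hydraulic gradient: i = |Δh| / L = 18.95 / 1786 = 0.0106.

i ≈ 0.0106 ft/ft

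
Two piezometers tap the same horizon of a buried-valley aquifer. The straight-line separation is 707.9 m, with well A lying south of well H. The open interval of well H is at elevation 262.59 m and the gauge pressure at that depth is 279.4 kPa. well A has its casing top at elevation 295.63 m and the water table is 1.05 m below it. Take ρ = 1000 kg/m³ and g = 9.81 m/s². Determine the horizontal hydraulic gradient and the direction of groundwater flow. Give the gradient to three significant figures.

Pressure head at well H: ψ = P/(ρg) = 279.4×1000 / (1000 × 9.81) = 28.48 m.
Total head at well H: h = z + ψ = 262.59 + 28.48 = 291.07 m.
Total head at well A: h = 295.63 − 1.05 = 294.58 m.
Head difference: h(well H) − h(well A) = 291.07 − 294.58 = -3.51 m.
Hydraulic gradient: i = |Δh| / L = 3.51 / 707.9 = 0.00496.
Flow is from higher to lower head: from well A toward well H, i.e. toward the north.

i ≈ 0.00496; groundwater flows toward the north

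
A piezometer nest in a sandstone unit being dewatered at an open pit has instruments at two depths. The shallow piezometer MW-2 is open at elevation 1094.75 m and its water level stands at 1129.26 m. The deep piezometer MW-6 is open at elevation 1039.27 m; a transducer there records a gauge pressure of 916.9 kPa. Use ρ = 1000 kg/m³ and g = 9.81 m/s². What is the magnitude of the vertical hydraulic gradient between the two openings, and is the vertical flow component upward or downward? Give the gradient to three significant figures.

|i_v| ≈ 0.0627; vertical flow is upward

Total head at MW-2: h = 1129.26 m (water level in the standpipe).
Pressure head at MW-6: ψ = P/(ρg) = 916.9×1000 / (1000 × 9.81) = 93.47 m.
Total head at MW-6: h = z + ψ = 1039.27 + 93.47 = 1132.74 m.
Δh = h(MW-2) − h(MW-6) = 1129.26 − 1132.74 = -3.48 m.
Vertical separation Δz = 1094.75 − 1039.27 = 55.48 m.
|i_v| = |Δh| / Δz = 3.48 / 55.48 = 0.0627.
Head is higher in the deep piezometer, so vertical flow is upward (discharge condition).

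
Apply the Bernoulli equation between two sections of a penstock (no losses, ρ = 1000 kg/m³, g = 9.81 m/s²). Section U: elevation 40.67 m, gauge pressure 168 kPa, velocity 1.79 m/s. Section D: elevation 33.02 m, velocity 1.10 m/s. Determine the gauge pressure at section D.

Pressure head at U: ψ₁ = P₁/(ρg) = 168×1000 / (1000 × 9.81) = 17.13 m.
Velocity heads: v₁²/2g = 1.79²/19.62 = 0.163 m; v₂²/2g = 1.10²/19.62 = 0.062 m.
Total head H = z₁ + ψ₁ + v₁²/2g = 40.67 + 17.13 + 0.163 = 57.96 m.
ψ₂ = H − z₂ − v₂²/2g = 57.96 − 33.02 − 0.062 = 24.88 m.
P₂ = ρgψ₂ = 1000 × 9.81 × 24.88 ≈ 244 kPa.

P₂ ≈ 244 kPa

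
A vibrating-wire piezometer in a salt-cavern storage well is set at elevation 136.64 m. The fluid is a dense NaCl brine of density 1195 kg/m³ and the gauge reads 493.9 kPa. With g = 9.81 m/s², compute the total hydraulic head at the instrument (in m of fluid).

ψ = P/(ρg) = 493.9×1000 / (1195 × 9.81) = 42.13 m.
h = z + ψ = 136.64 + 42.13 = 178.77 m.

h ≈ 178.77 m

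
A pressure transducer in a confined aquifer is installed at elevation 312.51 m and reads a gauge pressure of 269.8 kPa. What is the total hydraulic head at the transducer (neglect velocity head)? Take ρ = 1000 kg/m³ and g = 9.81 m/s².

ψ = P/(ρg) = 269.8×1000 / (1000 × 9.81) = 27.50 m.
h = z + ψ = 312.51 + 27.50 = 340.01 m.

h ≈ 340.01 m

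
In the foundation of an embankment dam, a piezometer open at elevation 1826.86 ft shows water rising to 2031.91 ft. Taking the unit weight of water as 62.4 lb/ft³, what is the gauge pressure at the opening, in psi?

Pressure head ψ = h − z = 2031.91 − 1826.86 = 205.05 ft.
P = γ·ψ / 144 = 62.4 × 205.05 / 144 = 88.9 psi.

P ≈ 88.9 psi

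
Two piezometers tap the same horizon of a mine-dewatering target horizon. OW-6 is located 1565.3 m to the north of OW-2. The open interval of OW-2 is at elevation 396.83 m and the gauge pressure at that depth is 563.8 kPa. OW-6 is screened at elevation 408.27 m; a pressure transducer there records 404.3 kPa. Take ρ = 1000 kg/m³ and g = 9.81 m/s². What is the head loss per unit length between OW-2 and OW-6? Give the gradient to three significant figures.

i ≈ 0.00308 m/m

Pressure head at OW-2: ψ = P/(ρg) = 563.8×1000 / (1000 × 9.81) = 57.47 m.
Total head at OW-2: h = z + ψ = 396.83 + 57.47 = 454.30 m.
Pressure head at OW-6: ψ = P/(ρg) = 404.3×1000 / (1000 × 9.81) = 41.21 m.
Total head at OW-6: h = z + ψ = 408.27 + 41.21 = 449.48 m.
Head difference: h(OW-2) − h(OW-6) = 454.30 − 449.48 = 4.82 m.
Hydraulic gradient: i = |Δh| / L = 4.82 / 1565.3 = 0.00308.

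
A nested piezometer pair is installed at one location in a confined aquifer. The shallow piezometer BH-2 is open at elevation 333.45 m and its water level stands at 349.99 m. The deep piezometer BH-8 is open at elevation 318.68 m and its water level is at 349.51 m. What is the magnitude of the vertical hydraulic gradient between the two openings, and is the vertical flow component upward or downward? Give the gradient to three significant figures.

Total head at BH-2: h = 349.99 m (water level in the standpipe).
Total head at BH-8: h = 349.51 m.
Δh = h(BH-2) − h(BH-8) = 349.99 − 349.51 = 0.48 m.
Vertical separation Δz = 333.45 − 318.68 = 14.77 m.
|i_v| = |Δh| / Δz = 0.48 / 14.77 = 0.0325.
Head is higher in the shallow piezometer, so vertical flow is downward (recharge condition).

|i_v| ≈ 0.0325; vertical flow is downward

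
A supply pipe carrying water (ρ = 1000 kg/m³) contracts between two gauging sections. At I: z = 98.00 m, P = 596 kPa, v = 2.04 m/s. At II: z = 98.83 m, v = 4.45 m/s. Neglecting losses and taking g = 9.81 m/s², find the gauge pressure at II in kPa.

Pressure head at I: ψ₁ = P₁/(ρg) = 596×1000 / (1000 × 9.81) = 60.75 m.
Velocity heads: v₁²/2g = 2.04²/19.62 = 0.212 m; v₂²/2g = 4.45²/19.62 = 1.009 m.
Total head H = z₁ + ψ₁ + v₁²/2g = 98.00 + 60.75 + 0.212 = 158.96 m.
ψ₂ = H − z₂ − v₂²/2g = 158.96 − 98.83 − 1.009 = 59.12 m.
P₂ = ρgψ₂ = 1000 × 9.81 × 59.12 ≈ 580 kPa.

P₂ ≈ 580 kPa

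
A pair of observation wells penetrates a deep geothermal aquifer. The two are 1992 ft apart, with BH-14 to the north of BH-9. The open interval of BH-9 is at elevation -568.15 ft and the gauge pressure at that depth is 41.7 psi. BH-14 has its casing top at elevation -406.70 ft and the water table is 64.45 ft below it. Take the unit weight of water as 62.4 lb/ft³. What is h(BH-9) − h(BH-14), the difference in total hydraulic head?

Δh ≈ -0.77 ft

Pressure head at BH-9: ψ = 144·P/γ = 144 × 41.7 / 62.4 = 96.23 ft.
Total head at BH-9: h = z + ψ = -568.15 + 96.23 = -471.92 ft.
Total head at BH-14: h = -406.70 − 64.45 = -471.15 ft.
Head difference: h(BH-9) − h(BH-14) = -471.92 − (-471.15) = -0.77 ft.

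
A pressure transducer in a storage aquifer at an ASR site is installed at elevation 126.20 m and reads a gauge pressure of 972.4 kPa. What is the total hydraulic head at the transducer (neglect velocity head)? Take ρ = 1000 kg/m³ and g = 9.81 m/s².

h ≈ 225.32 m

ψ = P/(ρg) = 972.4×1000 / (1000 × 9.81) = 99.12 m.
h = z + ψ = 126.20 + 99.12 = 225.32 m.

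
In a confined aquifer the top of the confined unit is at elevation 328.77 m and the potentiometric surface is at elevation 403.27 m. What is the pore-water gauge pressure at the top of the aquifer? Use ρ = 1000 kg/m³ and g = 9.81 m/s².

P ≈ 731 kPa

Pressure head at the aquifer top: ψ = h − z = 403.27 − 328.77 = 74.50 m.
P = ρgψ = 1000 × 9.81 × 74.50 = 730845 Pa ≈ 731 kPa.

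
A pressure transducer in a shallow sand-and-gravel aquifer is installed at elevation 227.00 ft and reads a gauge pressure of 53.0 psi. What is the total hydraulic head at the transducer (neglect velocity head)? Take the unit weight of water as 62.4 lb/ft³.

h ≈ 349.31 ft

ψ = 144·P/γ = 144 × 53.0 / 62.4 = 122.31 ft.
h = z + ψ = 227.00 + 122.31 = 349.31 ft.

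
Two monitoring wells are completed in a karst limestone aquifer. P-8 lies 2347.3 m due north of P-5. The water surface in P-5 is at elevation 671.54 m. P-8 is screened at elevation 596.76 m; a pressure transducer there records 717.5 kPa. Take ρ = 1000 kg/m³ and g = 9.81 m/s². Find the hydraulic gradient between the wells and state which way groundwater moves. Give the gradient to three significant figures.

i ≈ 0.000699; groundwater flows toward the north

Total head at P-5: h = 671.54 m (water level in the piezometer is the total head).
Pressure head at P-8: ψ = P/(ρg) = 717.5×1000 / (1000 × 9.81) = 73.14 m.
Total head at P-8: h = z + ψ = 596.76 + 73.14 = 669.90 m.
Head difference: h(P-5) − h(P-8) = 671.54 − 669.90 = 1.64 m.
Hydraulic gradient: i = |Δh| / L = 1.64 / 2347.3 = 0.000699.
Flow is from higher to lower head: from P-5 toward P-8, i.e. toward the north.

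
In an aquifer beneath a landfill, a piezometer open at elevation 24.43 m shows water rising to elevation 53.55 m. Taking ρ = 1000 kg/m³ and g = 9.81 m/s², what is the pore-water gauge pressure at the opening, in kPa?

Pressure head ψ = h − z = 53.55 − 24.43 = 29.12 m.
P = ρgψ = 1000 × 9.81 × 29.12 = 285667 Pa ≈ 286 kPa.

P ≈ 286 kPa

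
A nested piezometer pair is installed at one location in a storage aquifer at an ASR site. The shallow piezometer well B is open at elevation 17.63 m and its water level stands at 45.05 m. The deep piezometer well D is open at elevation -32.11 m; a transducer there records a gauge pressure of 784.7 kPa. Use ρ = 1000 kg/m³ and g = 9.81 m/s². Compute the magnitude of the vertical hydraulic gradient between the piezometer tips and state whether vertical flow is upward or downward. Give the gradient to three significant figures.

Total head at well B: h = 45.05 m (water level in the standpipe).
Pressure head at well D: ψ = P/(ρg) = 784.7×1000 / (1000 × 9.81) = 79.99 m.
Total head at well D: h = z + ψ = -32.11 + 79.99 = 47.88 m.
Δh = h(well B) − h(well D) = 45.05 − 47.88 = -2.83 m.
Vertical separation Δz = 17.63 − (-32.11) = 49.74 m.
|i_v| = |Δh| / Δz = 2.83 / 49.74 = 0.0569.
Head is higher in the deep piezometer, so vertical flow is upward (discharge condition).

|i_v| ≈ 0.0569; vertical flow is upward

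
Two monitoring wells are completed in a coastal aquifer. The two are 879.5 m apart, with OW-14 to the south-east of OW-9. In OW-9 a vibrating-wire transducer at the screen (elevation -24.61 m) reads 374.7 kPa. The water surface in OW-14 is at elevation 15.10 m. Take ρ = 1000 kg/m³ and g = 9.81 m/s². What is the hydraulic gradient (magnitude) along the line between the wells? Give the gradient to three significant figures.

Pressure head at OW-9: ψ = P/(ρg) = 374.7×1000 / (1000 × 9.81) = 38.20 m.
Total head at OW-9: h = z + ψ = -24.61 + 38.20 = 13.59 m.
Total head at OW-14: h = 15.10 m (water level in the piezometer is the total head).
Head difference: h(OW-9) − h(OW-14) = 13.59 − 15.10 = -1.51 m.
Hydraulic gradient: i = |Δh| / L = 1.51 / 879.5 = 0.00172.

i ≈ 0.00172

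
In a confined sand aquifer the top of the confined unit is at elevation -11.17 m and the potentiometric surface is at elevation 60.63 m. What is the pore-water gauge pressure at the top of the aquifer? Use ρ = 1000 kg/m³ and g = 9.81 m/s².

P ≈ 704 kPa

Pressure head at the aquifer top: ψ = h − z = 60.63 − (-11.17) = 71.80 m.
P = ρgψ = 1000 × 9.81 × 71.80 = 704358 Pa ≈ 704 kPa.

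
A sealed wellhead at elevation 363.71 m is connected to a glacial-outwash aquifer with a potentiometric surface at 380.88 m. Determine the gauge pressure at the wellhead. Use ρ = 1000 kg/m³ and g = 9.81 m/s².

P ≈ 168 kPa

Head above the cap: Δh = 380.88 − 363.71 = 17.17 m.
P = ρgΔh = 1000 × 9.81 × 17.17 = 168438 Pa ≈ 168 kPa.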